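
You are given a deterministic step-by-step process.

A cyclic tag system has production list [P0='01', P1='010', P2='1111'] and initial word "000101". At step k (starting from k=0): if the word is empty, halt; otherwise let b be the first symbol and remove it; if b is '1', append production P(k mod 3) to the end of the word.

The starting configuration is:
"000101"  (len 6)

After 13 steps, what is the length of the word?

15

step 0: "000101"  (len 6)
step 1: "00101"  (len 5)
step 2: "0101"  (len 4)
step 3: "101"  (len 3)
step 4: "0101"  (len 4)
step 5: "101"  (len 3)
step 6: "011111"  (len 6)
step 7: "11111"  (len 5)
step 8: "1111010"  (len 7)
step 9: "1110101111"  (len 10)
step 10: "11010111101"  (len 11)
step 11: "1010111101010"  (len 13)
step 12: "0101111010101111"  (len 16)
step 13: "101111010101111"  (len 15)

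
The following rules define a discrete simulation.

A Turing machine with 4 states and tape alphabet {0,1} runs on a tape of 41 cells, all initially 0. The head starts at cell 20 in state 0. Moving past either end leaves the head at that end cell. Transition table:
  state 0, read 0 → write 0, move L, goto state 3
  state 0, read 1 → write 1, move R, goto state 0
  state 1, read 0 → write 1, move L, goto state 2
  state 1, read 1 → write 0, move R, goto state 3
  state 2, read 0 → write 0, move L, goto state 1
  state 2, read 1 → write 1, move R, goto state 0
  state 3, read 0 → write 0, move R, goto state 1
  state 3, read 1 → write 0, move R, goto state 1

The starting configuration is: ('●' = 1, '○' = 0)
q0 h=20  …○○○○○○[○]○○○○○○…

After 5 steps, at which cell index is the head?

17

[0] q0 h=20  …○○○○○○[○]○○○○○○…
[1] q3 h=19  …○○○○○○[○]○○○○○○…
[2] q1 h=20  …○○○○○○[○]○○○○○○…
[3] q2 h=19  …○○○○○○[○]●○○○○○…
[4] q1 h=18  …○○○○○○[○]○●○○○○…
[5] q2 h=17  …○○○○○○[○]●○●○○○…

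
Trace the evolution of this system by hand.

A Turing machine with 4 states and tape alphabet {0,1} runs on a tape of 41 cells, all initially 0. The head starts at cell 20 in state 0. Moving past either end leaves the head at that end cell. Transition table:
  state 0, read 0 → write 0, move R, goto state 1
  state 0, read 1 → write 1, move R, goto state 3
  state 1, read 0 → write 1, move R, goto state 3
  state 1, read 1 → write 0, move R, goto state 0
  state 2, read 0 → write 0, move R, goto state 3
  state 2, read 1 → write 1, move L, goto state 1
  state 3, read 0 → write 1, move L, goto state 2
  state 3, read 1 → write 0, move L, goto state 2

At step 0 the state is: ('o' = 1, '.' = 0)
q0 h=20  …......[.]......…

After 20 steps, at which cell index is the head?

[0] q0 h=20  …......[.]......…
[1] q1 h=21  …......[.]......…
[2] q3 h=22  ….....o[.]......…
[3] q2 h=21  …......[o]o.....…
[4] q1 h=20  …......[.]oo....…
[5] q3 h=21  ….....o[o]o.....…
[6] q2 h=20  …......[o].o....…
[7] q1 h=19  …......[.]o.o...…
[8] q3 h=20  ….....o[o].o....…
[9] q2 h=19  …......[o]..o...…
[10] q1 h=18  …......[.]o..o..…
[11] q3 h=19  ….....o[o]..o...…
[12] q2 h=18  …......[o]...o..…
[13] q1 h=17  …......[.]o...o.…
[14] q3 h=18  ….....o[o]...o..…
[15] q2 h=17  …......[o]....o.…
[16] q1 h=16  …......[.]o....o…
[17] q3 h=17  ….....o[o]....o.…
[18] q2 h=16  …......[o].....o…
[19] q1 h=15  …......[.]o.....…
[20] q3 h=16  ….....o[o].....o…

16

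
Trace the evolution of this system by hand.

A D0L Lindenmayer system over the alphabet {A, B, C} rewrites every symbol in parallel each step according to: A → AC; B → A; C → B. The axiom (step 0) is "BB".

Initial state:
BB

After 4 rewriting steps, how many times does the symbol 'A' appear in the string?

t=0: BB
t=1: AA
t=2: ACAC
t=3: ACBACB
t=4: ACBAACBA

4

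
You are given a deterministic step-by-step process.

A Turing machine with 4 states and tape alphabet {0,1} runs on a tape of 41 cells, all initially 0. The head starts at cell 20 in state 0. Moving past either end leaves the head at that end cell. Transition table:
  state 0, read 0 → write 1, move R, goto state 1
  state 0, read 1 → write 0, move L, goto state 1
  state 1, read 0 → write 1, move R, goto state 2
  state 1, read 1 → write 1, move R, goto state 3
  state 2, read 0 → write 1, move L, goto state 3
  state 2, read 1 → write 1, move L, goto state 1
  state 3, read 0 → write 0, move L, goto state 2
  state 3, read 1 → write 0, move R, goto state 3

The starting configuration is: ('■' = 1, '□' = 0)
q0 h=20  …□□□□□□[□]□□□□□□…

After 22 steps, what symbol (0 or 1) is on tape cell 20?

1

0) q0 h=20  …□□□□□□[□]□□□□□□…
1) q1 h=21  …□□□□□■[□]□□□□□□…
2) q2 h=22  …□□□□■■[□]□□□□□□…
3) q3 h=21  …□□□□□■[■]■□□□□□…
4) q3 h=22  …□□□□■□[■]□□□□□□…
5) q3 h=23  …□□□■□□[□]□□□□□□…
6) q2 h=22  …□□□□■□[□]□□□□□□…
7) q3 h=21  …□□□□□■[□]■□□□□□…
8) q2 h=20  …□□□□□□[■]□■□□□□…
9) q1 h=19  …□□□□□□[□]■□■□□□…
10) q2 h=20  …□□□□□■[■]□■□□□□…
11) q1 h=19  …□□□□□□[■]■□■□□□…
12) q3 h=20  …□□□□□■[■]□■□□□□…
13) q3 h=21  …□□□□■□[□]■□□□□□…
14) q2 h=20  …□□□□□■[□]□■□□□□…
15) q3 h=19  …□□□□□□[■]■□■□□□…
16) q3 h=20  …□□□□□□[■]□■□□□□…
17) q3 h=21  …□□□□□□[□]■□□□□□…
18) q2 h=20  …□□□□□□[□]□■□□□□…
19) q3 h=19  …□□□□□□[□]■□■□□□…
20) q2 h=18  …□□□□□□[□]□■□■□□…
21) q3 h=17  …□□□□□□[□]■□■□■□…
22) q2 h=16  …□□□□□□[□]□■□■□■…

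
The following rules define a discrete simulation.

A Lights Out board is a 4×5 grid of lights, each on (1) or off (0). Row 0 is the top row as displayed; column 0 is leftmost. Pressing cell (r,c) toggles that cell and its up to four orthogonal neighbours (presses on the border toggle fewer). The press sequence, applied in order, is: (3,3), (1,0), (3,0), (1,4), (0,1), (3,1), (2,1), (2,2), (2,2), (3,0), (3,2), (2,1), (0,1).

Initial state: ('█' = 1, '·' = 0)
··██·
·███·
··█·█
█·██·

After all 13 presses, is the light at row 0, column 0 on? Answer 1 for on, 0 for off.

1

step 0: ··██·
·███·
··█·█
█·██·
step 1: ··██·
·███·
··███
█···█
step 2: █·██·
█·██·
█·███
█···█
step 3: █·██·
█·██·
··███
·█··█
step 4: █·███
█·█·█
··██·
·█··█
step 5: ·█·██
███·█
··██·
·█··█
step 6: ·█·██
███·█
·███·
█·█·█
step 7: ·█·██
█·█·█
█··█·
███·█
step 8: ·█·██
█···█
███··
██··█
step 9: ·█·██
█·█·█
█··█·
███·█
step 10: ·█·██
█·█·█
···█·
··█·█
step 11: ·█·██
█·█·█
··██·
·█·██
step 12: ·█·██
███·█
██·█·
···██
step 13: █·███
█·█·█
██·█·
···██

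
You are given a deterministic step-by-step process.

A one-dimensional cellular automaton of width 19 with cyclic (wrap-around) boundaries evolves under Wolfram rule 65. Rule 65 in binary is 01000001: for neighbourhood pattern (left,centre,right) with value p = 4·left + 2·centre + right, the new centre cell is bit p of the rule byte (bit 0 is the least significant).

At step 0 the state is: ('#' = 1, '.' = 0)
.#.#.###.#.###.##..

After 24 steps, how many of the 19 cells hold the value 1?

8

step 0: .#.#.###.#.###.##..
step 1: .......#.....#..#.#
step 2: .#####...###.......
step 3: .....#.#...#.######
step 4: .###.....#........#
step 5: ...#.###...######..
step 6: ##.....#.#......#.#
step 7: .#.###.....####....
step 8: .....#.###....#.###
step 9: .###.....#.##.....#
step 10: ...#.###....#.###..
step 11: ##.....#.##.....#.#
step 12: .#.###....#.###....
step 13: .....#.##.....#.###
step 14: .###....#.###.....#
step 15: ...#.##.....#.###..
step 16: ##....#.###.....#.#
step 17: .#.##.....#.###....
step 18: ....#.###.....#.###
step 19: .##.....#.###.....#
step 20: ..#.###.....#.###..
step 21: #.....#.###.....#.#
step 22: #.###.....#.###....
step 23: ....#.###.....#.##.
step 24: ###.....#.###....#.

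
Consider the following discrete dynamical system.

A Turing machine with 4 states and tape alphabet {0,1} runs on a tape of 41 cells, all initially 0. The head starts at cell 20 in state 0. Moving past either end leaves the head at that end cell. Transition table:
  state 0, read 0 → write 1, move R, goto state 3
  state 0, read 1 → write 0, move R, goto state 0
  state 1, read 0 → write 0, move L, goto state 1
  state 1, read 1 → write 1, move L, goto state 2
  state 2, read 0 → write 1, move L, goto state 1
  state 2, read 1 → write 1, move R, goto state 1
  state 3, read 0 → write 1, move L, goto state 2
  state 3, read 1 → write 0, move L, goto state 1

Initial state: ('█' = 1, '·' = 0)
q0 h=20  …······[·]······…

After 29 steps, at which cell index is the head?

k=0  q0 h=20  …······[·]······…
k=1  q3 h=21  …·····█[·]······…
k=2  q2 h=20  …······[█]█·····…
k=3  q1 h=21  …·····█[█]······…
k=4  q2 h=20  …······[█]█·····…
k=5  q1 h=21  …·····█[█]······…
k=6  q2 h=20  …······[█]█·····…
k=7  q1 h=21  …·····█[█]······…
k=8  q2 h=20  …······[█]█·····…
k=9  q1 h=21  …·····█[█]······…
k=10  q2 h=20  …······[█]█·····…
k=11  q1 h=21  …·····█[█]······…
k=12  q2 h=20  …······[█]█·····…
k=13  q1 h=21  …·····█[█]······…
k=14  q2 h=20  …······[█]█·····…
k=15  q1 h=21  …·····█[█]······…
k=16  q2 h=20  …······[█]█·····…
k=17  q1 h=21  …·····█[█]······…
k=18  q2 h=20  …······[█]█·····…
k=19  q1 h=21  …·····█[█]······…
k=20  q2 h=20  …······[█]█·····…
k=21  q1 h=21  …·····█[█]······…
k=22  q2 h=20  …······[█]█·····…
k=23  q1 h=21  …·····█[█]······…
k=24  q2 h=20  …······[█]█·····…
k=25  q1 h=21  …·····█[█]······…
k=26  q2 h=20  …······[█]█·····…
k=27  q1 h=21  …·····█[█]······…
k=28  q2 h=20  …······[█]█·····…
k=29  q1 h=21  …·····█[█]······…

21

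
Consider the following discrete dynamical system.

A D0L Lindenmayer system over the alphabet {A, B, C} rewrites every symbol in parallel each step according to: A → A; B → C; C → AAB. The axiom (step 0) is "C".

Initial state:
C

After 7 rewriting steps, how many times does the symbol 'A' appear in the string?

gen 0: C
gen 1: AAB
gen 2: AAC
gen 3: AAAAB
gen 4: AAAAC
gen 5: AAAAAAB
gen 6: AAAAAAC
gen 7: AAAAAAAAB

8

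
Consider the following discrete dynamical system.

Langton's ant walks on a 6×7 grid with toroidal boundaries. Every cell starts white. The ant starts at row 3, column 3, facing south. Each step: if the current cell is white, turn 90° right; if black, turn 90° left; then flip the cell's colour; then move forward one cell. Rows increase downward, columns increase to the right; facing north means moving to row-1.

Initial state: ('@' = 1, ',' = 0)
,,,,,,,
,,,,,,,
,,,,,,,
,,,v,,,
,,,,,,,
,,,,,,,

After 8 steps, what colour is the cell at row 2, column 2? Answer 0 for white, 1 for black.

1

step 0: ,,,,,,,
,,,,,,,
,,,,,,,
,,,v,,,
,,,,,,,
,,,,,,,
step 1: ,,,,,,,
,,,,,,,
,,,,,,,
,,<@,,,
,,,,,,,
,,,,,,,
step 2: ,,,,,,,
,,,,,,,
,,^,,,,
,,@@,,,
,,,,,,,
,,,,,,,
step 3: ,,,,,,,
,,,,,,,
,,@>,,,
,,@@,,,
,,,,,,,
,,,,,,,
step 4: ,,,,,,,
,,,,,,,
,,@@,,,
,,@v,,,
,,,,,,,
,,,,,,,
step 5: ,,,,,,,
,,,,,,,
,,@@,,,
,,@,>,,
,,,,,,,
,,,,,,,
step 6: ,,,,,,,
,,,,,,,
,,@@,,,
,,@,@,,
,,,,v,,
,,,,,,,
step 7: ,,,,,,,
,,,,,,,
,,@@,,,
,,@,@,,
,,,<@,,
,,,,,,,
step 8: ,,,,,,,
,,,,,,,
,,@@,,,
,,@^@,,
,,,@@,,
,,,,,,,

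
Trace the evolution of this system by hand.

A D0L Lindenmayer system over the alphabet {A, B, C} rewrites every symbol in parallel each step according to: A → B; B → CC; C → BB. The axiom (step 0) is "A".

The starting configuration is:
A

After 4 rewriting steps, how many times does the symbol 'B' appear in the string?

[0] A
[1] B
[2] CC
[3] BBBB
[4] CCCCCCCC

0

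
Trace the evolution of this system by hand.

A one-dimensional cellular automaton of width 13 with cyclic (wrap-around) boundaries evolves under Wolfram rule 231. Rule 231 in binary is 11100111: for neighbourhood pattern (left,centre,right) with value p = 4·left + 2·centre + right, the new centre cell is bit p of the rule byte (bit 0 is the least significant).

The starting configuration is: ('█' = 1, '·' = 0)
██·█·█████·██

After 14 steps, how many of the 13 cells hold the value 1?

step 0: ██·█·█████·██
step 1: █████·█████·█
step 2: ██████·█████·
step 3: ·██████·█████
step 4: █·██████·████
step 5: ██·██████·███
step 6: ███·██████·██
step 7: ████·██████·█
step 8: █████·██████·
step 9: ·█████·██████
step 10: █·█████·█████
step 11: ██·█████·████
step 12: ███·█████·███
step 13: ████·█████·██
step 14: █████·█████·█

11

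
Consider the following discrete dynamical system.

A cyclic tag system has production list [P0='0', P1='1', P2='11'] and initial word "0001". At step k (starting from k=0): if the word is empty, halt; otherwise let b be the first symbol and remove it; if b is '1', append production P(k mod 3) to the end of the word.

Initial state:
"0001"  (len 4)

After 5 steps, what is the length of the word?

0

gen 0: "0001"  (len 4)
gen 1: "001"  (len 3)
gen 2: "01"  (len 2)
gen 3: "1"  (len 1)
gen 4: "0"  (len 1)
gen 5: (halted — word empty)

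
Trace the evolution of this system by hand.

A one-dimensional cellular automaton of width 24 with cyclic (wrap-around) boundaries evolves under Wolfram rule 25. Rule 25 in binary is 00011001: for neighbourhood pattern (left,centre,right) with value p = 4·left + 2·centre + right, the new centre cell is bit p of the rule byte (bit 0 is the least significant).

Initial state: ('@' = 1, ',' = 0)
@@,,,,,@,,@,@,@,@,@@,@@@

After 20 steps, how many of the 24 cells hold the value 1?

10

0) @@,,,,,@,,@,@,@,@,@@,@@@
1) ,,@@@@,,@,,,,,,,,,@,,@,,
2) @,@,,,@,,@@@@@@@@,,@,,@@
3) ,,,@@,,@,@,,,,,,,@,,@,@,
4) @@,@,@,,,,@@@@@@,,@,,,,@
5) ,,,,,,@@@,@,,,,,@,,@@@,@
6) @@@@@,@,,,,@@@@,,@,@,,,,
7) @,,,,,,@@@,@,,,@,,,,@@@,
8) ,@@@@@,@,,,,@@,,@@@,@,,,
9) ,@,,,,,,@@@,@,@,@,,,,@@@
10) ,,@@@@@,@,,,,,,,,@@@,@,,
11) @,@,,,,,,@@@@@@@,@,,,,@@
12) ,,,@@@@@,@,,,,,,,,@@@,@,
13) @@,@,,,,,,@@@@@@@,@,,,,@
14) ,,,,@@@@@,@,,,,,,,,@@@,@
15) @@@,@,,,,,,@@@@@@@,@,,,,
16) @,,,,@@@@@,@,,,,,,,,@@@,
17) ,@@@,@,,,,,,@@@@@@@,@,,,
18) ,@,,,,@@@@@,@,,,,,,,,@@@
19) ,,@@@,@,,,,,,@@@@@@@,@,,
20) @,@,,,,@@@@@,@,,,,,,,,@@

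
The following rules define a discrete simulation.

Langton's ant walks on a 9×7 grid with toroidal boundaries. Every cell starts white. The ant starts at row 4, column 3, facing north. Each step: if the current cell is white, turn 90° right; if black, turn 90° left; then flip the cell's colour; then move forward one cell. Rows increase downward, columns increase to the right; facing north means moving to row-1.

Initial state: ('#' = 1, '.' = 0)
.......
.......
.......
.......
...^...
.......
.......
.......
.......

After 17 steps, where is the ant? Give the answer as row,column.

[0] .......
.......
.......
.......
...^...
.......
.......
.......
.......
[1] .......
.......
.......
.......
...#>..
.......
.......
.......
.......
[2] .......
.......
.......
.......
...##..
....v..
.......
.......
.......
[3] .......
.......
.......
.......
...##..
...<#..
.......
.......
.......
[4] .......
.......
.......
.......
...^#..
...##..
.......
.......
.......
[5] .......
.......
.......
.......
..<.#..
...##..
.......
.......
.......
[6] .......
.......
.......
..^....
..#.#..
...##..
.......
.......
.......
[7] .......
.......
.......
..#>...
..#.#..
...##..
.......
.......
.......
[8] .......
.......
.......
..##...
..#v#..
...##..
.......
.......
.......
[9] .......
.......
.......
..##...
..<##..
...##..
.......
.......
.......
[10] .......
.......
.......
..##...
...##..
..v##..
.......
.......
.......
[11] .......
.......
.......
..##...
...##..
.<###..
.......
.......
.......
[12] .......
.......
.......
..##...
.^.##..
.####..
.......
.......
.......
[13] .......
.......
.......
..##...
.#>##..
.####..
.......
.......
.......
[14] .......
.......
.......
..##...
.####..
.#v##..
.......
.......
.......
[15] .......
.......
.......
..##...
.####..
.#.>#..
.......
.......
.......
[16] .......
.......
.......
..##...
.##^#..
.#..#..
.......
.......
.......
[17] .......
.......
.......
..##...
.#<.#..
.#..#..
.......
.......
.......

4,2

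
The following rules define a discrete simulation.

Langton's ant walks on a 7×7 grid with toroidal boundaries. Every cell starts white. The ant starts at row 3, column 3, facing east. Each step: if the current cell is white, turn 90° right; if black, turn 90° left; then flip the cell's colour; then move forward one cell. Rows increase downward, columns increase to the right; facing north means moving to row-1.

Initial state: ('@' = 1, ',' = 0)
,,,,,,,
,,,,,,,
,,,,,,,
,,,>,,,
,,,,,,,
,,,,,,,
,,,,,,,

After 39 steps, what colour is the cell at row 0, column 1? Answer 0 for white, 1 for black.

1

gen 0: ,,,,,,,
,,,,,,,
,,,,,,,
,,,>,,,
,,,,,,,
,,,,,,,
,,,,,,,
gen 1: ,,,,,,,
,,,,,,,
,,,,,,,
,,,@,,,
,,,v,,,
,,,,,,,
,,,,,,,
gen 2: ,,,,,,,
,,,,,,,
,,,,,,,
,,,@,,,
,,<@,,,
,,,,,,,
,,,,,,,
gen 3: ,,,,,,,
,,,,,,,
,,,,,,,
,,^@,,,
,,@@,,,
,,,,,,,
,,,,,,,
gen 4: ,,,,,,,
,,,,,,,
,,,,,,,
,,@>,,,
,,@@,,,
,,,,,,,
,,,,,,,
gen 5: ,,,,,,,
,,,,,,,
,,,^,,,
,,@,,,,
,,@@,,,
,,,,,,,
,,,,,,,
gen 6: ,,,,,,,
,,,,,,,
,,,@>,,
,,@,,,,
,,@@,,,
,,,,,,,
,,,,,,,
gen 7: ,,,,,,,
,,,,,,,
,,,@@,,
,,@,v,,
,,@@,,,
,,,,,,,
,,,,,,,
gen 8: ,,,,,,,
,,,,,,,
,,,@@,,
,,@<@,,
,,@@,,,
,,,,,,,
,,,,,,,
gen 9: ,,,,,,,
,,,,,,,
,,,^@,,
,,@@@,,
,,@@,,,
,,,,,,,
,,,,,,,
gen 10: ,,,,,,,
,,,,,,,
,,<,@,,
,,@@@,,
,,@@,,,
,,,,,,,
,,,,,,,
gen 11: ,,,,,,,
,,^,,,,
,,@,@,,
,,@@@,,
,,@@,,,
,,,,,,,
,,,,,,,
gen 12: ,,,,,,,
,,@>,,,
,,@,@,,
,,@@@,,
,,@@,,,
,,,,,,,
,,,,,,,
gen 13: ,,,,,,,
,,@@,,,
,,@v@,,
,,@@@,,
,,@@,,,
,,,,,,,
,,,,,,,
gen 14: ,,,,,,,
,,@@,,,
,,<@@,,
,,@@@,,
,,@@,,,
,,,,,,,
,,,,,,,
gen 15: ,,,,,,,
,,@@,,,
,,,@@,,
,,v@@,,
,,@@,,,
,,,,,,,
,,,,,,,
gen 16: ,,,,,,,
,,@@,,,
,,,@@,,
,,,>@,,
,,@@,,,
,,,,,,,
,,,,,,,
gen 17: ,,,,,,,
,,@@,,,
,,,^@,,
,,,,@,,
,,@@,,,
,,,,,,,
,,,,,,,
gen 18: ,,,,,,,
,,@@,,,
,,<,@,,
,,,,@,,
,,@@,,,
,,,,,,,
,,,,,,,
gen 19: ,,,,,,,
,,^@,,,
,,@,@,,
,,,,@,,
,,@@,,,
,,,,,,,
,,,,,,,
gen 20: ,,,,,,,
,<,@,,,
,,@,@,,
,,,,@,,
,,@@,,,
,,,,,,,
,,,,,,,
gen 21: ,^,,,,,
,@,@,,,
,,@,@,,
,,,,@,,
,,@@,,,
,,,,,,,
,,,,,,,
gen 22: ,@>,,,,
,@,@,,,
,,@,@,,
,,,,@,,
,,@@,,,
,,,,,,,
,,,,,,,
gen 23: ,@@,,,,
,@v@,,,
,,@,@,,
,,,,@,,
,,@@,,,
,,,,,,,
,,,,,,,
gen 24: ,@@,,,,
,<@@,,,
,,@,@,,
,,,,@,,
,,@@,,,
,,,,,,,
,,,,,,,
gen 25: ,@@,,,,
,,@@,,,
,v@,@,,
,,,,@,,
,,@@,,,
,,,,,,,
,,,,,,,
gen 26: ,@@,,,,
,,@@,,,
<@@,@,,
,,,,@,,
,,@@,,,
,,,,,,,
,,,,,,,
gen 27: ,@@,,,,
^,@@,,,
@@@,@,,
,,,,@,,
,,@@,,,
,,,,,,,
,,,,,,,
gen 28: ,@@,,,,
@>@@,,,
@@@,@,,
,,,,@,,
,,@@,,,
,,,,,,,
,,,,,,,
gen 29: ,@@,,,,
@@@@,,,
@v@,@,,
,,,,@,,
,,@@,,,
,,,,,,,
,,,,,,,
gen 30: ,@@,,,,
@@@@,,,
@,>,@,,
,,,,@,,
,,@@,,,
,,,,,,,
,,,,,,,
gen 31: ,@@,,,,
@@^@,,,
@,,,@,,
,,,,@,,
,,@@,,,
,,,,,,,
,,,,,,,
gen 32: ,@@,,,,
@<,@,,,
@,,,@,,
,,,,@,,
,,@@,,,
,,,,,,,
,,,,,,,
gen 33: ,@@,,,,
@,,@,,,
@v,,@,,
,,,,@,,
,,@@,,,
,,,,,,,
,,,,,,,
gen 34: ,@@,,,,
@,,@,,,
<@,,@,,
,,,,@,,
,,@@,,,
,,,,,,,
,,,,,,,
gen 35: ,@@,,,,
@,,@,,,
,@,,@,,
v,,,@,,
,,@@,,,
,,,,,,,
,,,,,,,
gen 36: ,@@,,,,
@,,@,,,
,@,,@,,
@,,,@,<
,,@@,,,
,,,,,,,
,,,,,,,
gen 37: ,@@,,,,
@,,@,,,
,@,,@,^
@,,,@,@
,,@@,,,
,,,,,,,
,,,,,,,
gen 38: ,@@,,,,
@,,@,,,
>@,,@,@
@,,,@,@
,,@@,,,
,,,,,,,
,,,,,,,
gen 39: ,@@,,,,
@,,@,,,
@@,,@,@
v,,,@,@
,,@@,,,
,,,,,,,
,,,,,,,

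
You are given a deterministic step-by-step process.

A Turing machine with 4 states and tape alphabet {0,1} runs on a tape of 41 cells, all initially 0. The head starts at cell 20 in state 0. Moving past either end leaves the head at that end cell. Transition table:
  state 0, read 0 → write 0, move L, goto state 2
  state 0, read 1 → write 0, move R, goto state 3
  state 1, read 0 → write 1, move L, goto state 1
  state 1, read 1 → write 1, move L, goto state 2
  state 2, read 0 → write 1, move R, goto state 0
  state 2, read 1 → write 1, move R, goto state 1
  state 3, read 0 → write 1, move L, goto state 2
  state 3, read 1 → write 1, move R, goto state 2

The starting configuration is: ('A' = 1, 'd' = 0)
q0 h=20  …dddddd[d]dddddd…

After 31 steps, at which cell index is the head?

0) q0 h=20  …dddddd[d]dddddd…
1) q2 h=19  …dddddd[d]dddddd…
2) q0 h=20  …dddddA[d]dddddd…
3) q2 h=19  …dddddd[A]dddddd…
4) q1 h=20  …dddddA[d]dddddd…
5) q1 h=19  …dddddd[A]Addddd…
6) q2 h=18  …dddddd[d]AAdddd…
7) q0 h=19  …dddddA[A]Addddd…
8) q3 h=20  …ddddAd[A]dddddd…
9) q2 h=21  …dddAdA[d]dddddd…
10) q0 h=22  …ddAdAA[d]dddddd…
11) q2 h=21  …dddAdA[A]dddddd…
12) q1 h=22  …ddAdAA[d]dddddd…
13) q1 h=21  …dddAdA[A]Addddd…
14) q2 h=20  …ddddAd[A]AAdddd…
15) q1 h=21  …dddAdA[A]Addddd…
16) q2 h=20  …ddddAd[A]AAdddd…
17) q1 h=21  …dddAdA[A]Addddd…
18) q2 h=20  …ddddAd[A]AAdddd…
19) q1 h=21  …dddAdA[A]Addddd…
20) q2 h=20  …ddddAd[A]AAdddd…
21) q1 h=21  …dddAdA[A]Addddd…
22) q2 h=20  …ddddAd[A]AAdddd…
23) q1 h=21  …dddAdA[A]Addddd…
24) q2 h=20  …ddddAd[A]AAdddd…
25) q1 h=21  …dddAdA[A]Addddd…
26) q2 h=20  …ddddAd[A]AAdddd…
27) q1 h=21  …dddAdA[A]Addddd…
28) q2 h=20  …ddddAd[A]AAdddd…
29) q1 h=21  …dddAdA[A]Addddd…
30) q2 h=20  …ddddAd[A]AAdddd…
31) q1 h=21  …dddAdA[A]Addddd…

21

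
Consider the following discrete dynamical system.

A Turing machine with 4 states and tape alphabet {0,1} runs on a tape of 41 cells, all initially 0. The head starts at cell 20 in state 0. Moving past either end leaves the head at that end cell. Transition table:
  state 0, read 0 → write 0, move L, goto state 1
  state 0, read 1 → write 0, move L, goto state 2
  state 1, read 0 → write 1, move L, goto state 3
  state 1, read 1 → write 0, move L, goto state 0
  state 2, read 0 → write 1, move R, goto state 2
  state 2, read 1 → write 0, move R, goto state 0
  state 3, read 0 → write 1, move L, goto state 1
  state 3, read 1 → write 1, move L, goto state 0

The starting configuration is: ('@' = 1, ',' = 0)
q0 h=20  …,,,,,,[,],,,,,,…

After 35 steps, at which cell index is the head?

step 0: q0 h=20  …,,,,,,[,],,,,,,…
step 1: q1 h=19  …,,,,,,[,],,,,,,…
step 2: q3 h=18  …,,,,,,[,]@,,,,,…
step 3: q1 h=17  …,,,,,,[,]@@,,,,…
step 4: q3 h=16  …,,,,,,[,]@@@,,,…
step 5: q1 h=15  …,,,,,,[,]@@@@,,…
step 6: q3 h=14  …,,,,,,[,]@@@@@,…
step 7: q1 h=13  …,,,,,,[,]@@@@@@…
step 8: q3 h=12  …,,,,,,[,]@@@@@@…
step 9: q1 h=11  …,,,,,,[,]@@@@@@…
step 10: q3 h=10  …,,,,,,[,]@@@@@@…
step 11: q1 h= 9  …,,,,,,[,]@@@@@@…
step 12: q3 h= 8  …,,,,,,[,]@@@@@@…
step 13: q1 h= 7  …,,,,,,[,]@@@@@@…
step 14: q3 h= 6  |,,,,,,[,]@@@@@@…
step 15: q1 h= 5  |,,,,,[,]@@@@@@…
step 16: q3 h= 4  |,,,,[,]@@@@@@…
step 17: q1 h= 3  |,,,[,]@@@@@@…
step 18: q3 h= 2  |,,[,]@@@@@@…
step 19: q1 h= 1  |,[,]@@@@@@…
step 20: q3 h= 0  |[,]@@@@@@…
step 21: q1 h= 0  |[@]@@@@@@…
step 22: q0 h= 0  |[,]@@@@@@…
step 23: q1 h= 0  |[,]@@@@@@…
step 24: q3 h= 0  |[@]@@@@@@…
step 25: q0 h= 0  |[@]@@@@@@…
step 26: q2 h= 0  |[,]@@@@@@…
step 27: q2 h= 1  |@[@]@@@@@@…
step 28: q0 h= 2  |@,[@]@@@@@@…
step 29: q2 h= 1  |@[,],@@@@@…
step 30: q2 h= 2  |@@[,]@@@@@@…
step 31: q2 h= 3  |@@@[@]@@@@@@…
step 32: q0 h= 4  |@@@,[@]@@@@@@…
step 33: q2 h= 3  |@@@[,],@@@@@…
step 34: q2 h= 4  |@@@@[,]@@@@@@…
step 35: q2 h= 5  |@@@@@[@]@@@@@@…

5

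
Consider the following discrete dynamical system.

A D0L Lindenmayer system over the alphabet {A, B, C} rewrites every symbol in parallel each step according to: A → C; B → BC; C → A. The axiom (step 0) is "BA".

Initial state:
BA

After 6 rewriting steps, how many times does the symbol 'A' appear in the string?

k=0  BA
k=1  BCC
k=2  BCAA
k=3  BCACC
k=4  BCACAA
k=5  BCACACC
k=6  BCACACAA

4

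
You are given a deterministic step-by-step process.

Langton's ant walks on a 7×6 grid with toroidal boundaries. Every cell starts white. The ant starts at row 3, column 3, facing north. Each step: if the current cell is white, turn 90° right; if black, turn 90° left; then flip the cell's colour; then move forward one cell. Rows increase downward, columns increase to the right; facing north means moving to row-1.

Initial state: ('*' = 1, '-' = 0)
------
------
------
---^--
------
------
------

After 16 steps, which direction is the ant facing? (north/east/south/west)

north

step 0: ------
------
------
---^--
------
------
------
step 1: ------
------
------
---*>-
------
------
------
step 2: ------
------
------
---**-
----v-
------
------
step 3: ------
------
------
---**-
---<*-
------
------
step 4: ------
------
------
---^*-
---**-
------
------
step 5: ------
------
------
--<-*-
---**-
------
------
step 6: ------
------
--^---
--*-*-
---**-
------
------
step 7: ------
------
--*>--
--*-*-
---**-
------
------
step 8: ------
------
--**--
--*v*-
---**-
------
------
step 9: ------
------
--**--
--<**-
---**-
------
------
step 10: ------
------
--**--
---**-
--v**-
------
------
step 11: ------
------
--**--
---**-
-<***-
------
------
step 12: ------
------
--**--
-^-**-
-****-
------
------
step 13: ------
------
--**--
-*>**-
-****-
------
------
step 14: ------
------
--**--
-****-
-*v**-
------
------
step 15: ------
------
--**--
-****-
-*->*-
------
------
step 16: ------
------
--**--
-**^*-
-*--*-
------
------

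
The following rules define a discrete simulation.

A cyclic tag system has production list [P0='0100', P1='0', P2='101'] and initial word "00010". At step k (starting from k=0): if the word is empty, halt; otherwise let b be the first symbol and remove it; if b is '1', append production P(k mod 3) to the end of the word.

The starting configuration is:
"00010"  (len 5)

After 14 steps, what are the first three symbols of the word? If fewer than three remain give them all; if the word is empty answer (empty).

(empty)

[0] "00010"  (len 5)
[1] "0010"  (len 4)
[2] "010"  (len 3)
[3] "10"  (len 2)
[4] "00100"  (len 5)
[5] "0100"  (len 4)
[6] "100"  (len 3)
[7] "000100"  (len 6)
[8] "00100"  (len 5)
[9] "0100"  (len 4)
[10] "100"  (len 3)
[11] "000"  (len 3)
[12] "00"  (len 2)
[13] "0"  (len 1)
[14] (halted — word empty)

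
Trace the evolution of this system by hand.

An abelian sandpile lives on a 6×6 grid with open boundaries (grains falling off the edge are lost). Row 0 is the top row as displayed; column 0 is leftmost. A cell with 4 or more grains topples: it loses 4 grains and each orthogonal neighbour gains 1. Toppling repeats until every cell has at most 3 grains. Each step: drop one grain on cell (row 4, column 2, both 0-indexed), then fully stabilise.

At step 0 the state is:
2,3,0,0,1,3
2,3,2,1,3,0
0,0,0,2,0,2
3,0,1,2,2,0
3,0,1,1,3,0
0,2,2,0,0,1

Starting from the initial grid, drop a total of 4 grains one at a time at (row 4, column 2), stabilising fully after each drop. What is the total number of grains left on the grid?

49

[0] 2,3,0,0,1,3
2,3,2,1,3,0
0,0,0,2,0,2
3,0,1,2,2,0
3,0,1,1,3,0
0,2,2,0,0,1
[1] 2,3,0,0,1,3
2,3,2,1,3,0
0,0,0,2,0,2
3,0,1,2,2,0
3,0,2,1,3,0
0,2,2,0,0,1
[2] 2,3,0,0,1,3
2,3,2,1,3,0
0,0,0,2,0,2
3,0,1,2,2,0
3,0,3,1,3,0
0,2,2,0,0,1
[3] 2,3,0,0,1,3
2,3,2,1,3,0
0,0,0,2,0,2
3,0,2,2,2,0
3,1,0,2,3,0
0,2,3,0,0,1
[4] 2,3,0,0,1,3
2,3,2,1,3,0
0,0,0,2,0,2
3,0,2,2,2,0
3,1,1,2,3,0
0,2,3,0,0,1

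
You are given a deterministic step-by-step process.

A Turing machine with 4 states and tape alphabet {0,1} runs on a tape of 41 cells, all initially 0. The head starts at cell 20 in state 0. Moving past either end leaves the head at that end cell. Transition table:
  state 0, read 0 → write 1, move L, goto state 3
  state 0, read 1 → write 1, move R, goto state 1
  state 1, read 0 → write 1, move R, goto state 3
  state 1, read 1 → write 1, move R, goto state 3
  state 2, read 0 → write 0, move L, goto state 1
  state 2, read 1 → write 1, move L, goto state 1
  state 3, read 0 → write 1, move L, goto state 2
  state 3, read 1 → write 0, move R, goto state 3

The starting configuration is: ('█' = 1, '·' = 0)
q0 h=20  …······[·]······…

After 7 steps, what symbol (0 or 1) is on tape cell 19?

step 0: q0 h=20  …······[·]······…
step 1: q3 h=19  …······[·]█·····…
step 2: q2 h=18  …······[·]██····…
step 3: q1 h=17  …······[·]·██···…
step 4: q3 h=18  …·····█[·]██····…
step 5: q2 h=17  …······[█]███···…
step 6: q1 h=16  …······[·]████··…
step 7: q3 h=17  …·····█[█]███···…

1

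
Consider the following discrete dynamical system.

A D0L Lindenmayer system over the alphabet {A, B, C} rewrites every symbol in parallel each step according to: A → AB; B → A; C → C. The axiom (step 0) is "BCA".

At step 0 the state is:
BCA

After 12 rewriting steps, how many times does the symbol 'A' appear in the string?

t=0: BCA
t=1: ACAB
t=2: ABCABA
t=3: ABACABAAB
t=4: ABAABCABAABABA
t=5: ABAABABACABAABABAABAAB
t=6: ABAABABAABAABCABAABABAABAABABAABABA
t=7: ABAABABAABAABABAABABACABAABABAABAABABAABABAABAABABAABAAB
t=8: ABAABABAABAABABAABABAABAABABAABAABCABAABABAABAABABAABABAABAABABAABAABABAABABAABAABABAABABA
t=9: ABAABABAABAABABAABABAABAABABAABAABABAABABAABAABABAABABACAB…AABABAABABAABAABABAABABAABAABABAABAABABAABABAABAABABAABAAB  (len 145)
t=10: ABAABABAABAABABAABABAABAABABAABAABABAABABAABAABABAABABAABA…AABABAABABAABAABABAABABAABAABABAABAABABAABABAABAABABAABABA  (len 234)
t=11: ABAABABAABAABABAABABAABAABABAABAABABAABABAABAABABAABABAABA…AABABAABABAABAABABAABABAABAABABAABAABABAABABAABAABABAABAAB  (len 378)
t=12: ABAABABAABAABABAABABAABAABABAABAABABAABABAABAABABAABABAABA…AABABAABABAABAABABAABABAABAABABAABAABABAABABAABAABABAABABA  (len 611)

377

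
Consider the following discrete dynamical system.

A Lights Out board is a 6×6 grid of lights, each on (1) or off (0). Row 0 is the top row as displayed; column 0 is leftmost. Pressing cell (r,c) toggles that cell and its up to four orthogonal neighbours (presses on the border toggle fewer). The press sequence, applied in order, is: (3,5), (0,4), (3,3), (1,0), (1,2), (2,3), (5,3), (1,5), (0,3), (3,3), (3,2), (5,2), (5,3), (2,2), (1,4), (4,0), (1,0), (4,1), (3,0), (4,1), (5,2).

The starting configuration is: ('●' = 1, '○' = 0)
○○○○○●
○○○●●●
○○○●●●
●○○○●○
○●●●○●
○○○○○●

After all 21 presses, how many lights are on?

gen 0: ○○○○○●
○○○●●●
○○○●●●
●○○○●○
○●●●○●
○○○○○●
gen 1: ○○○○○●
○○○●●●
○○○●●○
●○○○○●
○●●●○○
○○○○○●
gen 2: ○○○●●○
○○○●○●
○○○●●○
●○○○○●
○●●●○○
○○○○○●
gen 3: ○○○●●○
○○○●○●
○○○○●○
●○●●●●
○●●○○○
○○○○○●
gen 4: ●○○●●○
●●○●○●
●○○○●○
●○●●●●
○●●○○○
○○○○○●
gen 5: ●○●●●○
●○●○○●
●○●○●○
●○●●●●
○●●○○○
○○○○○●
gen 6: ●○●●●○
●○●●○●
●○○●○○
●○●○●●
○●●○○○
○○○○○●
gen 7: ●○●●●○
●○●●○●
●○○●○○
●○●○●●
○●●●○○
○○●●●●
gen 8: ●○●●●●
●○●●●○
●○○●○●
●○●○●●
○●●●○○
○○●●●●
gen 9: ●○○○○●
●○●○●○
●○○●○●
●○●○●●
○●●●○○
○○●●●●
gen 10: ●○○○○●
●○●○●○
●○○○○●
●○○●○●
○●●○○○
○○●●●●
gen 11: ●○○○○●
●○●○●○
●○●○○●
●●●○○●
○●○○○○
○○●●●●
gen 12: ●○○○○●
●○●○●○
●○●○○●
●●●○○●
○●●○○○
○●○○●●
gen 13: ●○○○○●
●○●○●○
●○●○○●
●●●○○●
○●●●○○
○●●●○●
gen 14: ●○○○○●
●○○○●○
●●○●○●
●●○○○●
○●●●○○
○●●●○●
gen 15: ●○○○●●
●○○●○●
●●○●●●
●●○○○●
○●●●○○
○●●●○●
gen 16: ●○○○●●
●○○●○●
●●○●●●
○●○○○●
●○●●○○
●●●●○●
gen 17: ○○○○●●
○●○●○●
○●○●●●
○●○○○●
●○●●○○
●●●●○●
gen 18: ○○○○●●
○●○●○●
○●○●●●
○○○○○●
○●○●○○
●○●●○●
gen 19: ○○○○●●
○●○●○●
●●○●●●
●●○○○●
●●○●○○
●○●●○●
gen 20: ○○○○●●
○●○●○●
●●○●●●
●○○○○●
○○●●○○
●●●●○●
gen 21: ○○○○●●
○●○●○●
●●○●●●
●○○○○●
○○○●○○
●○○○○●

15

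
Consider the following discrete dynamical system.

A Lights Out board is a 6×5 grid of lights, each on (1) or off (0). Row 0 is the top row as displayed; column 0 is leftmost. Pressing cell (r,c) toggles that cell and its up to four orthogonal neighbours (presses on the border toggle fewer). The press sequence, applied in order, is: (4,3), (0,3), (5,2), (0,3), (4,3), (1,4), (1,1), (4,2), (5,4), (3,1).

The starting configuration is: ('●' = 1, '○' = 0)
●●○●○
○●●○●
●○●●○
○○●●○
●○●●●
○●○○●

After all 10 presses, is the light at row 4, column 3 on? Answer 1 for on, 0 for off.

k=0  ●●○●○
○●●○●
●○●●○
○○●●○
●○●●●
○●○○●
k=1  ●●○●○
○●●○●
●○●●○
○○●○○
●○○○○
○●○●●
k=2  ●●●○●
○●●●●
●○●●○
○○●○○
●○○○○
○●○●●
k=3  ●●●○●
○●●●●
●○●●○
○○●○○
●○●○○
○○●○●
k=4  ●●○●○
○●●○●
●○●●○
○○●○○
●○●○○
○○●○●
k=5  ●●○●○
○●●○●
●○●●○
○○●●○
●○○●●
○○●●●
k=6  ●●○●●
○●●●○
●○●●●
○○●●○
●○○●●
○○●●●
k=7  ●○○●●
●○○●○
●●●●●
○○●●○
●○○●●
○○●●●
k=8  ●○○●●
●○○●○
●●●●●
○○○●○
●●●○●
○○○●●
k=9  ●○○●●
●○○●○
●●●●●
○○○●○
●●●○○
○○○○○
k=10  ●○○●●
●○○●○
●○●●●
●●●●○
●○●○○
○○○○○

0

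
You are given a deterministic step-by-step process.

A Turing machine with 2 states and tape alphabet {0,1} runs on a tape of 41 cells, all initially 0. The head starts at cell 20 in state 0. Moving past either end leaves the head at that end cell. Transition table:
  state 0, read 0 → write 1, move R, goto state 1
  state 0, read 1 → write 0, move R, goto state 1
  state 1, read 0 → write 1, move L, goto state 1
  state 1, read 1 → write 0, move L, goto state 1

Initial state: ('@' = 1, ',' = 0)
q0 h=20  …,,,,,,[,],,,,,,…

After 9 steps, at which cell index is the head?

13

k=0  q0 h=20  …,,,,,,[,],,,,,,…
k=1  q1 h=21  …,,,,,@[,],,,,,,…
k=2  q1 h=20  …,,,,,,[@]@,,,,,…
k=3  q1 h=19  …,,,,,,[,],@,,,,…
k=4  q1 h=18  …,,,,,,[,]@,@,,,…
k=5  q1 h=17  …,,,,,,[,]@@,@,,…
k=6  q1 h=16  …,,,,,,[,]@@@,@,…
k=7  q1 h=15  …,,,,,,[,]@@@@,@…
k=8  q1 h=14  …,,,,,,[,]@@@@@,…
k=9  q1 h=13  …,,,,,,[,]@@@@@@…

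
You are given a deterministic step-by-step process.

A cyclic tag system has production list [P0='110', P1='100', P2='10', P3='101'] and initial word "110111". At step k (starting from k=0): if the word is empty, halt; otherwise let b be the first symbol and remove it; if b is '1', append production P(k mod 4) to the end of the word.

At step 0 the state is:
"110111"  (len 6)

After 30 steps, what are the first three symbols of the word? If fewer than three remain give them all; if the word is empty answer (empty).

101

0) "110111"  (len 6)
1) "10111110"  (len 8)
2) "0111110100"  (len 10)
3) "111110100"  (len 9)
4) "11110100101"  (len 11)
5) "1110100101110"  (len 13)
6) "110100101110100"  (len 15)
7) "1010010111010010"  (len 16)
8) "010010111010010101"  (len 18)
9) "10010111010010101"  (len 17)
10) "0010111010010101100"  (len 19)
11) "010111010010101100"  (len 18)
12) "10111010010101100"  (len 17)
13) "0111010010101100110"  (len 19)
14) "111010010101100110"  (len 18)
15) "1101001010110011010"  (len 19)
16) "101001010110011010101"  (len 21)
17) "01001010110011010101110"  (len 23)
18) "1001010110011010101110"  (len 22)
19) "00101011001101010111010"  (len 23)
20) "0101011001101010111010"  (len 22)
21) "101011001101010111010"  (len 21)
22) "01011001101010111010100"  (len 23)
23) "1011001101010111010100"  (len 22)
24) "011001101010111010100101"  (len 24)
25) "11001101010111010100101"  (len 23)
26) "1001101010111010100101100"  (len 25)
27) "00110101011101010010110010"  (len 26)
28) "0110101011101010010110010"  (len 25)
29) "110101011101010010110010"  (len 24)
30) "10101011101010010110010100"  (len 26)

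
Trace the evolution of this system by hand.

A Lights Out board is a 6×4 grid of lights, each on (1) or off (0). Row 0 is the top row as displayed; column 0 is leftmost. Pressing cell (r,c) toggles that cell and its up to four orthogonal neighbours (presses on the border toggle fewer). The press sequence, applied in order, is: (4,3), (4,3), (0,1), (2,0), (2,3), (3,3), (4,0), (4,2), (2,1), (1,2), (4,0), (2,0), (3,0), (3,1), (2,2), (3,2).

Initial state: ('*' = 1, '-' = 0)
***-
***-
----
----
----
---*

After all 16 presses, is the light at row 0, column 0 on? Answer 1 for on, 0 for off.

0

0) ***-
***-
----
----
----
---*
1) ***-
***-
----
---*
--**
----
2) ***-
***-
----
----
----
---*
3) ----
*-*-
----
----
----
---*
4) ----
--*-
**--
*---
----
---*
5) ----
--**
****
*--*
----
---*
6) ----
--**
***-
*-*-
---*
---*
7) ----
--**
***-
--*-
**-*
*--*
8) ----
--**
***-
----
*-*-
*-**
9) ----
-***
----
-*--
*-*-
*-**
10) --*-
----
--*-
-*--
*-*-
*-**
11) --*-
----
--*-
**--
-**-
--**
12) --*-
*---
***-
-*--
-**-
--**
13) --*-
*---
-**-
*---
***-
--**
14) --*-
*---
--*-
-**-
*-*-
--**
15) --*-
*-*-
-*-*
-*--
*-*-
--**
16) --*-
*-*-
-***
--**
*---
--**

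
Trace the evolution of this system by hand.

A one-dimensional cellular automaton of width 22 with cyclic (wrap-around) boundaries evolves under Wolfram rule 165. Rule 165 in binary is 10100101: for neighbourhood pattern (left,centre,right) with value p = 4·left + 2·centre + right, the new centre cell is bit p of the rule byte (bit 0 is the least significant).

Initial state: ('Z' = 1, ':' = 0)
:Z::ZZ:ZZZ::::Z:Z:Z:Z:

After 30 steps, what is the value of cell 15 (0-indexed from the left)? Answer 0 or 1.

1

step 0: :Z::ZZ:ZZZ::::Z:Z:Z:Z:
step 1: :Z::::Z:Z::ZZ:ZZZZZZZ:
step 2: :Z:ZZ:ZZZ::::Z:ZZZZZ::
step 3: :ZZ::Z:Z::ZZ:ZZ:ZZZ::Z
step 4: Z::::ZZZ::::Z::Z:Z:::Z
step 5: ::ZZ::Z::ZZ:Z::ZZZ:Z::
step 6: Z:::::Z::::ZZ:::Z:ZZ:Z
step 7: ::ZZZ:Z:ZZ::::Z:ZZ::Z:
step 8: Z::Z:ZZZ:::ZZ:ZZ::::Z:
step 9: Z::ZZ:Z::Z:::Z:::ZZ:ZZ
step 10: :::::ZZ::Z:Z:Z:Z:::Z:Z
step 11: :ZZZ:::::ZZZZZZZ:Z:ZZZ
step 12: Z:Z::ZZZ::ZZZZZ:ZZZ:Z:
step 13: ZZZ:::Z::::ZZZ:Z:Z:ZZZ
step 14: ZZ::Z:Z:ZZ::Z:ZZZZZ:ZZ
step 15: Z:::ZZZZ::::ZZ:ZZZ:Z:Z
step 16: ::Z::ZZ::ZZ:::Z:Z:ZZZ:
step 17: Z:Z:::::::::Z:ZZZZ:Z::
step 18: ZZZ:ZZZZZZZ:ZZ:ZZ:ZZ::
step 19: :Z:Z:ZZZZZ:Z::Z::Z::::
step 20: :ZZZZ:ZZZ:ZZ::Z::Z:ZZZ
step 21: Z:ZZ:Z:Z:Z::::Z::ZZ:Z:
step 22: ZZ::ZZZZZZ:ZZ:Z::::ZZZ
step 23: Z::::ZZZZ:Z::ZZ:ZZ::ZZ
step 24: ::ZZ::ZZ:ZZ::::Z:::::Z
step 25: ::::::::Z:::ZZ:Z:ZZZ:Z
step 26: :ZZZZZZ:Z:Z:::ZZZ:Z:ZZ
step 27: Z:ZZZZ:ZZZZ:Z::Z:ZZZ::
step 28: ZZ:ZZ:Z:ZZ:ZZ::ZZ:Z:::
step 29: ::Z::ZZZ::Z::::::ZZ:Z:
step 30: Z:Z:::Z:::Z:ZZZZ:::ZZ: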